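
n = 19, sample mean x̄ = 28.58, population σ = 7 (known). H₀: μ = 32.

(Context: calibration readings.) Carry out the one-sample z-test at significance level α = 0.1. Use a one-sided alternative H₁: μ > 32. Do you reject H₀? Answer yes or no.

SE = σ/√n = 7/√19 = 1.6059
z = (x̄−μ₀)/SE = (28.58−32)/1.6059 = -2.1296
p-value (one-sided, H₁ greater) = 0.98340
At α=0.1: p ≥ α → fail to reject H₀

reject H₀: no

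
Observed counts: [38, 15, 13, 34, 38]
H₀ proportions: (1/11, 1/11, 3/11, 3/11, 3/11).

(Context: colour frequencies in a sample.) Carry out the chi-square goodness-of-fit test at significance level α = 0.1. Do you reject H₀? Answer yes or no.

reject H₀: yes

n = 138; E_i = n·p_i = [12.55, 12.55, 37.64, 37.64, 37.64]
χ² = (38−12.55)²/12.55 + (15−12.55)²/12.55 + (13−37.64)²/37.64 + (34−37.64)²/37.64 + (38−37.64)²/37.64 = 68.6087
df = 4
p-value (upper-tail) = 0.00000
At α=0.1: p < α → reject H₀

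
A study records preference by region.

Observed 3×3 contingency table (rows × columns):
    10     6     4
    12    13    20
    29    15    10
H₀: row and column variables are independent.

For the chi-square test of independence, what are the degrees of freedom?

degrees of freedom = 4

df = (r−1)(c−1) = (3−1)·(3−1) = 4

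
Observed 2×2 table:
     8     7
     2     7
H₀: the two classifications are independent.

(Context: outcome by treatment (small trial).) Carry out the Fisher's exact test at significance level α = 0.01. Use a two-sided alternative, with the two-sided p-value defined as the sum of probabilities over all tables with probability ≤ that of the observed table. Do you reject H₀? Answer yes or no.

Margins: r₁=15, r₂=9, c₁=10, c₂=14, n=24
p_obs = C(15,8)·C(9,2)/C(24,10); sum pmf over tables with pmf ≤ p_obs
p-value (two-sided) = 0.20992
At α=0.01: p ≥ α → fail to reject H₀

reject H₀: no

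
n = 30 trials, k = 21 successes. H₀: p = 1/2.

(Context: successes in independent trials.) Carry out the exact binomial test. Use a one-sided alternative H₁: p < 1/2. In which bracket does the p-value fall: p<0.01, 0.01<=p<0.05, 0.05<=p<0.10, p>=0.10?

Exact binomial: n=30, k=21, p₀=1/2=0.5000
P(X≤21) from Σ C(n,i)·p₀^i·(1−p₀)^(n−i)
p-value (one-sided, H₁ less) = 0.99194
→ bracket: p>=0.10

p-value bracket: p>=0.10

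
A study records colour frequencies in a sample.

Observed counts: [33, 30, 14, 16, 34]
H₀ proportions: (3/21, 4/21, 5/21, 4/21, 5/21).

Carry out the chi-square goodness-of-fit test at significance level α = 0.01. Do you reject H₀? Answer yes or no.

n = 127; E_i = n·p_i = [18.14, 24.19, 30.24, 24.19, 30.24]
χ² = (33−18.14)²/18.14 + (30−24.19)²/24.19 + (14−30.24)²/30.24 + (16−24.19)²/24.19 + (34−30.24)²/30.24 = 25.5228
df = 4
p-value (upper-tail) = 0.00004
At α=0.01: p < α → reject H₀

reject H₀: yes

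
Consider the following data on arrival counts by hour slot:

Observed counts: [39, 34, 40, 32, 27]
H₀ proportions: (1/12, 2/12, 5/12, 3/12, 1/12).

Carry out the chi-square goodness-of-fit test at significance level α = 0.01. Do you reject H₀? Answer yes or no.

n = 172; E_i = n·p_i = [14.33, 28.67, 71.67, 43.00, 14.33]
χ² = (39−14.33)²/14.33 + (34−28.67)²/28.67 + (40−71.67)²/71.67 + (32−43.00)²/43.00 + (27−14.33)²/14.33 = 71.4419
df = 4
p-value (upper-tail) = 0.00000
At α=0.01: p < α → reject H₀

reject H₀: yes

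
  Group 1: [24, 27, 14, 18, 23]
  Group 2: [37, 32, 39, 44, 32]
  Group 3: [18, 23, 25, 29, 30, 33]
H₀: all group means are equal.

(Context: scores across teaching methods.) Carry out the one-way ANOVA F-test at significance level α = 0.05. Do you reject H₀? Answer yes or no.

Group means [21.20, 36.80, 26.33], grand mean 28.000
SSB = Σnᵢ(x̄ᵢ−x̄)² = 635.067; SSW = ΣΣ(x−x̄ᵢ)² = 356.933
MSB = 635.067/2 = 317.5333; MSW = 356.933/13 = 27.4564
F = MSB/MSW = 11.5650
df = (2, 13)
p-value (upper-tail) = 0.00130
At α=0.05: p < α → reject H₀

reject H₀: yes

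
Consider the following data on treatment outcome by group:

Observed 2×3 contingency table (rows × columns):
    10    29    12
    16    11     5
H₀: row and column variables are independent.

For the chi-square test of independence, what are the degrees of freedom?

degrees of freedom = 2

df = (r−1)(c−1) = (2−1)·(3−1) = 2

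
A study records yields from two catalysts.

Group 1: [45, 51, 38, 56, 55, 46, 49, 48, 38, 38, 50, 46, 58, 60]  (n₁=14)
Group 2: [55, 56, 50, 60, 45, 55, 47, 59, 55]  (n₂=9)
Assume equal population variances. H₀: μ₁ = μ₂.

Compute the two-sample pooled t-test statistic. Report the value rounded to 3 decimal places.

x̄₁=48.429, s₁=7.261, n₁=14
x̄₂=53.556, s₂=5.151, n₂=9
s_p² = [13·7.261² + 8·5.151²]/21 = 42.7453
SE = √(s_p²·(1/14+1/9)) = 2.7933
t = (48.429−53.556)/2.7933 = -1.8354
df = 21

test statistic = -1.835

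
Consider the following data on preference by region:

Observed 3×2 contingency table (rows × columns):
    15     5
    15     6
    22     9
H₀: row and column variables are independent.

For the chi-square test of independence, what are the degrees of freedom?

df = (r−1)(c−1) = (3−1)·(2−1) = 2

degrees of freedom = 2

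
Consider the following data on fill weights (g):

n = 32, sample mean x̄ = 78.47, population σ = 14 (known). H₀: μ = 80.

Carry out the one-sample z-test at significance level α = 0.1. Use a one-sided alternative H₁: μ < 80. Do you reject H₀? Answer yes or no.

SE = σ/√n = 14/√32 = 2.4749
z = (x̄−μ₀)/SE = (78.47−80)/2.4749 = -0.6182
p-value (one-sided, H₁ less) = 0.26822
At α=0.1: p ≥ α → fail to reject H₀

reject H₀: no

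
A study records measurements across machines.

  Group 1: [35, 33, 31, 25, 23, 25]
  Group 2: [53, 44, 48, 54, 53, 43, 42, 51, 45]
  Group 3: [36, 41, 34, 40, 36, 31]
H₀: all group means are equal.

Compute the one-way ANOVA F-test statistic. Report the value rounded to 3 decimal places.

test statistic = 34.445

Group means [28.67, 48.11, 36.33], grand mean 39.190
SSB = Σnᵢ(x̄ᵢ−x̄)² = 1429.683; SSW = ΣΣ(x−x̄ᵢ)² = 373.556
MSB = 1429.683/2 = 714.8413; MSW = 373.556/18 = 20.7531
F = MSB/MSW = 34.4451
df = (2, 18)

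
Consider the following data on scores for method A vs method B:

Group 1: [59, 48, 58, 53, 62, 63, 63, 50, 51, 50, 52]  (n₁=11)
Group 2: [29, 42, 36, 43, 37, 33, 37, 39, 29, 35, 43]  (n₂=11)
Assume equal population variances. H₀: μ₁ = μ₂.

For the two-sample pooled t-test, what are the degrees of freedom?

df = n₁ + n₂ − 2 = 11 + 11 − 2 = 20

degrees of freedom = 20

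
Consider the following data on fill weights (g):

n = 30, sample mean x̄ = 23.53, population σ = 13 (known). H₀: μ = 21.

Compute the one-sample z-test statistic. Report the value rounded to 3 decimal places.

test statistic = 1.066

SE = σ/√n = 13/√30 = 2.3735
z = (x̄−μ₀)/SE = (23.53−21)/2.3735 = 1.0660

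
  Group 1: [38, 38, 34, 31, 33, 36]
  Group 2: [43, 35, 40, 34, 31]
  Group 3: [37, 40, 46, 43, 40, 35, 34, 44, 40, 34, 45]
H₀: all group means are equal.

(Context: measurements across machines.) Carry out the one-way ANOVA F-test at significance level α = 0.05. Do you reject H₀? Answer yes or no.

Group means [35.00, 36.60, 39.82], grand mean 37.773
SSB = Σnᵢ(x̄ᵢ−x̄)² = 99.027; SSW = ΣΣ(x−x̄ᵢ)² = 324.836
MSB = 99.027/2 = 49.5136; MSW = 324.836/19 = 17.0967
F = MSB/MSW = 2.8961
df = (2, 19)
p-value (upper-tail) = 0.07983
At α=0.05: p ≥ α → fail to reject H₀

reject H₀: no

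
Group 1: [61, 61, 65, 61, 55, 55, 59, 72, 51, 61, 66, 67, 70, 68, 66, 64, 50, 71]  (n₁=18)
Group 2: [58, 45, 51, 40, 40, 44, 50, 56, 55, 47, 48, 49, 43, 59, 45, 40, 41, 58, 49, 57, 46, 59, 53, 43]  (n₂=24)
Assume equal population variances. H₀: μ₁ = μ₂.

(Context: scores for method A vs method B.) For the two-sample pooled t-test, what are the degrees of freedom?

df = n₁ + n₂ − 2 = 18 + 24 − 2 = 40

degrees of freedom = 40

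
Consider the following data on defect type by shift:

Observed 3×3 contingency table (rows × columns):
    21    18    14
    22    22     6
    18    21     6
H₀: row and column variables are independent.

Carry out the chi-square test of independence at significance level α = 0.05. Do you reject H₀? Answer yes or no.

reject H₀: no

Row totals [53, 50, 45], col totals [61, 61, 26], n=148
χ² = (21−21.84)²/21.84 + (18−21.84)²/21.84 + (14−9.31)²/9.31 + (22−20.61)²/20.61 + (22−20.61)²/20.61 + (6−8.78)²/8.78 + (18−18.55)²/18.55 + (21−18.55)²/18.55 + (6−7.91)²/7.91 = 4.9409
df = 4
p-value (upper-tail) = 0.29341
At α=0.05: p ≥ α → fail to reject H₀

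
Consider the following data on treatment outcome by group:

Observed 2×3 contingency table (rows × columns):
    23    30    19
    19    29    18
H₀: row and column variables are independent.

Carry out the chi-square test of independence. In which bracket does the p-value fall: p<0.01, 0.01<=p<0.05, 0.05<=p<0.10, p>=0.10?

p-value bracket: p>=0.10

Row totals [72, 66], col totals [42, 59, 37], n=138
χ² = (23−21.91)²/21.91 + (30−30.78)²/30.78 + (19−19.30)²/19.30 + (19−20.09)²/20.09 + (29−28.22)²/28.22 + (18−17.70)²/17.70 = 0.1644
df = 2
p-value (upper-tail) = 0.92110
→ bracket: p>=0.10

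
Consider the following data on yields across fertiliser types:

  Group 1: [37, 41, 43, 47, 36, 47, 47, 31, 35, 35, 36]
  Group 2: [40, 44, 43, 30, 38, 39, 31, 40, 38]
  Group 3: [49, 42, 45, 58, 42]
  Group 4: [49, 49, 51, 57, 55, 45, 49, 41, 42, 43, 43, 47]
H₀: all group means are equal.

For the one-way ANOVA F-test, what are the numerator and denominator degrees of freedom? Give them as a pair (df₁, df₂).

k = 4 groups, N = 37 total
df = (k−1, N−k) = (4−1, 37−4) = (3, 33)

degrees of freedom = [3, 33]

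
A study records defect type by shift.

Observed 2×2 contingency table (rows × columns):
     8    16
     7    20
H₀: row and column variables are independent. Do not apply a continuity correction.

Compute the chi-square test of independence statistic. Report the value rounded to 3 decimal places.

test statistic = 0.336

Row totals [24, 27], col totals [15, 36], n=51
χ² = (8−7.06)²/7.06 + (16−16.94)²/16.94 + (7−7.94)²/7.94 + (20−19.06)²/19.06 = 0.3358
df = 1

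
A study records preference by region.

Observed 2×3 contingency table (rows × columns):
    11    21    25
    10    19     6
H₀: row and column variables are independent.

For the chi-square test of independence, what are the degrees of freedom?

degrees of freedom = 2

df = (r−1)(c−1) = (2−1)·(3−1) = 2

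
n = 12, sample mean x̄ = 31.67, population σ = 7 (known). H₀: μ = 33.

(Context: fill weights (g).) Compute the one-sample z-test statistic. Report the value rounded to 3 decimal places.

test statistic = -0.658

SE = σ/√n = 7/√12 = 2.0207
z = (x̄−μ₀)/SE = (31.67−33)/2.0207 = -0.6582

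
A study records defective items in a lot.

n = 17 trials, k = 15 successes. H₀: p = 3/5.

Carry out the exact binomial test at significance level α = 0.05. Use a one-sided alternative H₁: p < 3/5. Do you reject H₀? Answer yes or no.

Exact binomial: n=17, k=15, p₀=3/5=0.6000
P(X≤15) from Σ C(n,i)·p₀^i·(1−p₀)^(n−i)
p-value (one-sided, H₁ less) = 0.99791
At α=0.05: p ≥ α → fail to reject H₀

reject H₀: no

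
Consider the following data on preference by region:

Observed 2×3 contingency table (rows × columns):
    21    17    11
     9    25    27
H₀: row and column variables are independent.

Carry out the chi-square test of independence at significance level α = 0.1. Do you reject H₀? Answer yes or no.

Row totals [49, 61], col totals [30, 42, 38], n=110
χ² = (21−13.36)²/13.36 + (17−18.71)²/18.71 + (11−16.93)²/16.93 + (9−16.64)²/16.64 + (25−23.29)²/23.29 + (27−21.07)²/21.07 = 11.8931
df = 2
p-value (upper-tail) = 0.00261
At α=0.1: p < α → reject H₀

reject H₀: yes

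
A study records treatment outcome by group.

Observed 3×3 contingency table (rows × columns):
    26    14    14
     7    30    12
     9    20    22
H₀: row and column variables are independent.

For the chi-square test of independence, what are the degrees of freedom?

degrees of freedom = 4

df = (r−1)(c−1) = (3−1)·(3−1) = 4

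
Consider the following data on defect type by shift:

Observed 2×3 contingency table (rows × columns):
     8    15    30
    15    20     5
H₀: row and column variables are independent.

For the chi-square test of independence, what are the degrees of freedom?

degrees of freedom = 2

df = (r−1)(c−1) = (2−1)·(3−1) = 2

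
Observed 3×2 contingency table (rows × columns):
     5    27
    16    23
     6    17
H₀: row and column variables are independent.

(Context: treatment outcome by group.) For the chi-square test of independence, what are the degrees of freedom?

df = (r−1)(c−1) = (3−1)·(2−1) = 2

degrees of freedom = 2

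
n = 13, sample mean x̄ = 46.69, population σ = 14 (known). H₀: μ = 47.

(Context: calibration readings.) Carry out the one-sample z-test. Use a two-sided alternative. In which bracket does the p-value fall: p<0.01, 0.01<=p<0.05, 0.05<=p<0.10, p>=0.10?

SE = σ/√n = 14/√13 = 3.8829
z = (x̄−μ₀)/SE = (46.69−47)/3.8829 = -0.0798
p-value (two-sided) = 0.93637
→ bracket: p>=0.10

p-value bracket: p>=0.10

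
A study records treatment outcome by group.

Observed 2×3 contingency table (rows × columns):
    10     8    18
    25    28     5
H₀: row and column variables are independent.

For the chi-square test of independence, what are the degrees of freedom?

df = (r−1)(c−1) = (2−1)·(3−1) = 2

degrees of freedom = 2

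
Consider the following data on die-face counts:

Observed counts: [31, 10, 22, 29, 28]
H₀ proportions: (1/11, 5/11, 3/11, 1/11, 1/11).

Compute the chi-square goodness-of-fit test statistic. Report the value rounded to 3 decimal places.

n = 120; E_i = n·p_i = [10.91, 54.55, 32.73, 10.91, 10.91]
χ² = (31−10.91)²/10.91 + (10−54.55)²/54.55 + (22−32.73)²/32.73 + (29−10.91)²/10.91 + (28−10.91)²/10.91 = 133.6722
df = 4

test statistic = 133.672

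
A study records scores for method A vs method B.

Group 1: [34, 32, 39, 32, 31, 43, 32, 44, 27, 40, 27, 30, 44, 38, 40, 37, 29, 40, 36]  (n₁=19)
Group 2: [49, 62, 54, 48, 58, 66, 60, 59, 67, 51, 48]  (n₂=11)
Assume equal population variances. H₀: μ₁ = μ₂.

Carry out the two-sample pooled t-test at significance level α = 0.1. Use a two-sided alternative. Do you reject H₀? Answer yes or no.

x̄₁=35.526, s₁=5.571, n₁=19
x̄₂=56.545, s₂=6.991, n₂=11
s_p² = [18·5.571² + 10·6.991²]/28 = 37.4094
SE = √(s_p²·(1/19+1/11)) = 2.3173
t = (35.526−56.545)/2.3173 = -9.0706
df = 28
p-value (two-sided) = 0.00000
At α=0.1: p < α → reject H₀

reject H₀: yes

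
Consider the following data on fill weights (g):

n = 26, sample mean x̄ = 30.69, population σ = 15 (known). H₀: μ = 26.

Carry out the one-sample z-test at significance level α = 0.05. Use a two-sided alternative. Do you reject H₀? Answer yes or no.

SE = σ/√n = 15/√26 = 2.9417
z = (x̄−μ₀)/SE = (30.69−26)/2.9417 = 1.5943
p-value (two-sided) = 0.11087
At α=0.05: p ≥ α → fail to reject H₀

reject H₀: no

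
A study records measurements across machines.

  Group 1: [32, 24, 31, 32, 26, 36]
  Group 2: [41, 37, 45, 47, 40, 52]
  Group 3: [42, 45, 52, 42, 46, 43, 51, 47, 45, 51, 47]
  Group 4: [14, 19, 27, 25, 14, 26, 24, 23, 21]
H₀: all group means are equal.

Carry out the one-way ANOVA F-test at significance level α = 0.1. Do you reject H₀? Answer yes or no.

Group means [30.17, 43.67, 46.45, 21.44], grand mean 35.844
SSB = Σnᵢ(x̄ᵢ−x̄)² = 3665.103; SSW = ΣΣ(x−x̄ᵢ)² = 563.116
MSB = 3665.103/3 = 1221.7009; MSW = 563.116/28 = 20.1113
F = MSB/MSW = 60.7470
df = (3, 28)
p-value (upper-tail) = 0.00000
At α=0.1: p < α → reject H₀

reject H₀: yes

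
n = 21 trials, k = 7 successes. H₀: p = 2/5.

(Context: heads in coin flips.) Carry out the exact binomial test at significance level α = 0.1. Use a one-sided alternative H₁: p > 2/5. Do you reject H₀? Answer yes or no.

reject H₀: no

Exact binomial: n=21, k=7, p₀=2/5=0.4000
P(X≥7) from Σ C(n,i)·p₀^i·(1−p₀)^(n−i)
p-value (one-sided, H₁ greater) = 0.79975
At α=0.1: p ≥ α → fail to reject H₀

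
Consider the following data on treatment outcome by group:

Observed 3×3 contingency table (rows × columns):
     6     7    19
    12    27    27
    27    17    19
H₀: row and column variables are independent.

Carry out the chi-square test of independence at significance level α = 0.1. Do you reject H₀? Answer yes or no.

Row totals [32, 66, 63], col totals [45, 51, 65], n=161
χ² = (6−8.94)²/8.94 + (7−10.14)²/10.14 + (19−12.92)²/12.92 + (12−18.45)²/18.45 + (27−20.91)²/20.91 + (27−26.65)²/26.65 + (27−17.61)²/17.61 + (17−19.96)²/19.96 + (19−25.43)²/25.43 = 15.9102
df = 4
p-value (upper-tail) = 0.00314
At α=0.1: p < α → reject H₀

reject H₀: yes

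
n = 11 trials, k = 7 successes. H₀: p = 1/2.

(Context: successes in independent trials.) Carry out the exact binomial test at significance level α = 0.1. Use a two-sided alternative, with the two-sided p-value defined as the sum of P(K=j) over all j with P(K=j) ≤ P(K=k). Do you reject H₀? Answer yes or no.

Exact binomial: n=11, k=7, p₀=1/2=0.5000
P(X=j) = C(n,j)·p₀^j·(1−p₀)^(n−j); p = Σ P(X=j) over j with P(X=j) ≤ P(X=7)
p-value (two-sided) = 0.54883
At α=0.1: p ≥ α → fail to reject H₀

reject H₀: no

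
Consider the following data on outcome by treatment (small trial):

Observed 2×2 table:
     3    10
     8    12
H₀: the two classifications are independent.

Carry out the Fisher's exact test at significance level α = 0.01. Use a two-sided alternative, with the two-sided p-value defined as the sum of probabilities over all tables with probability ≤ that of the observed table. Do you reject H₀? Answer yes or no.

reject H₀: no

Margins: r₁=13, r₂=20, c₁=11, c₂=22, n=33
p_obs = C(13,3)·C(20,8)/C(33,11); sum pmf over tables with pmf ≤ p_obs
p-value (two-sided) = 0.45586
At α=0.01: p ≥ α → fail to reject H₀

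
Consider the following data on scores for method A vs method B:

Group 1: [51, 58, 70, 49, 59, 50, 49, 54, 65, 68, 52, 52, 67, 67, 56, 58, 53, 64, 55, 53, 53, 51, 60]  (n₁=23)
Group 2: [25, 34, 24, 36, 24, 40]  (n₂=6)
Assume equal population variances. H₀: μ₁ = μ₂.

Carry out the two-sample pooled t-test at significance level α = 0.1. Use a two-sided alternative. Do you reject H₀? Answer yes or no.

reject H₀: yes

x̄₁=57.130, s₁=6.669, n₁=23
x̄₂=30.500, s₂=7.036, n₂=6
s_p² = [22·6.669² + 5·7.036²]/27 = 45.4114
SE = √(s_p²·(1/23+1/6)) = 3.0892
t = (57.130−30.500)/3.0892 = 8.6206
df = 27
p-value (two-sided) = 0.00000
At α=0.1: p < α → reject H₀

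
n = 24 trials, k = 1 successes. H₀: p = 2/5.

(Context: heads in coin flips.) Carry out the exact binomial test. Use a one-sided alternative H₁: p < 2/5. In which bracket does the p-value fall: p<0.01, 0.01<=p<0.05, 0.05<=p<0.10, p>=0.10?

Exact binomial: n=24, k=1, p₀=2/5=0.4000
P(X≤1) from Σ C(n,i)·p₀^i·(1−p₀)^(n−i)
p-value (one-sided, H₁ less) = 0.00008
→ bracket: p<0.01

p-value bracket: p<0.01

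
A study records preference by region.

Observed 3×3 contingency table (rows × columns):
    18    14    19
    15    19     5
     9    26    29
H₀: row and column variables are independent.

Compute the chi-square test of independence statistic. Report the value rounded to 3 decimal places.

test statistic = 17.463

Row totals [51, 39, 64], col totals [42, 59, 53], n=154
χ² = (18−13.91)²/13.91 + (14−19.54)²/19.54 + (19−17.55)²/17.55 + (15−10.64)²/10.64 + (19−14.94)²/14.94 + (5−13.42)²/13.42 + (9−17.45)²/17.45 + (26−24.52)²/24.52 + (29−22.03)²/22.03 = 17.4629
df = 4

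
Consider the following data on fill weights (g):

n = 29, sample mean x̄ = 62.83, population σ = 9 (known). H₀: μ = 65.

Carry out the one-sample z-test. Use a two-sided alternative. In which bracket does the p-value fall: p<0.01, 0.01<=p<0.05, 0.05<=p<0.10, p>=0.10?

p-value bracket: p>=0.10

SE = σ/√n = 9/√29 = 1.6713
z = (x̄−μ₀)/SE = (62.83−65)/1.6713 = -1.2984
p-value (two-sided) = 0.19414
→ bracket: p>=0.10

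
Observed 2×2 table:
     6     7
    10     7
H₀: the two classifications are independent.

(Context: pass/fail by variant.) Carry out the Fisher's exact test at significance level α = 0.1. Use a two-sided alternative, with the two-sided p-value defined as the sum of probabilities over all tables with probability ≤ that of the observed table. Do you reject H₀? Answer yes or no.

reject H₀: no

Margins: r₁=13, r₂=17, c₁=16, c₂=14, n=30
p_obs = C(13,6)·C(17,10)/C(30,16); sum pmf over tables with pmf ≤ p_obs
p-value (two-sided) = 0.71314
At α=0.1: p ≥ α → fail to reject H₀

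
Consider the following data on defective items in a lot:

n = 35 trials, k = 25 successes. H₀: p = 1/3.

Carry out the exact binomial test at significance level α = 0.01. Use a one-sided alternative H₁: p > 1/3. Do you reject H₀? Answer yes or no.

Exact binomial: n=35, k=25, p₀=1/3=0.3333
P(X≥25) from Σ C(n,i)·p₀^i·(1−p₀)^(n−i)
p-value (one-sided, H₁ greater) = 0.00000
At α=0.01: p < α → reject H₀

reject H₀: yes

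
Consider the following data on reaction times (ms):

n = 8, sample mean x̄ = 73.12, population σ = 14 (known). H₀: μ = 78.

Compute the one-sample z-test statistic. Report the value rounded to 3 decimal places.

test statistic = -0.986

SE = σ/√n = 14/√8 = 4.9497
z = (x̄−μ₀)/SE = (73.12−78)/4.9497 = -0.9859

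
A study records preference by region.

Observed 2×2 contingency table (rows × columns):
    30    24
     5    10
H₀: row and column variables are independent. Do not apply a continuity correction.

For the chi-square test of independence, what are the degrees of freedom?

degrees of freedom = 1

df = (r−1)(c−1) = (2−1)·(2−1) = 1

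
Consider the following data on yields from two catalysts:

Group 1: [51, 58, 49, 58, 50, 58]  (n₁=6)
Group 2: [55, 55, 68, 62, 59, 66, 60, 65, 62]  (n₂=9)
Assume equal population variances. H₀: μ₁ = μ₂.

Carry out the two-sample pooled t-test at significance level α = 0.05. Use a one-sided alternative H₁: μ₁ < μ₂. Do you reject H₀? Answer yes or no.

x̄₁=54.000, s₁=4.427, n₁=6
x̄₂=61.333, s₂=4.583, n₂=9
s_p² = [5·4.427² + 8·4.583²]/13 = 20.4615
SE = √(s_p²·(1/6+1/9)) = 2.3841
t = (54.000−61.333)/2.3841 = -3.0760
df = 13
p-value (one-sided, H₁ less) = 0.00442
At α=0.05: p < α → reject H₀

reject H₀: yes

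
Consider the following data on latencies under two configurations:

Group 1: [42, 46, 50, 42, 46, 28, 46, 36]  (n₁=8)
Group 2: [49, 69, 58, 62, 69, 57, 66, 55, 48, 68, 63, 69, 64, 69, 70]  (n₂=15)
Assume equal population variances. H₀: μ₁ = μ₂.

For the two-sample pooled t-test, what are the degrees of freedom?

df = n₁ + n₂ − 2 = 8 + 15 − 2 = 21

degrees of freedom = 21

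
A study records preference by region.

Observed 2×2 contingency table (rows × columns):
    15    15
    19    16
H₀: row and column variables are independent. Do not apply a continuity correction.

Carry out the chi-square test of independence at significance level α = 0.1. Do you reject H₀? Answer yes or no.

Row totals [30, 35], col totals [34, 31], n=65
χ² = (15−15.69)²/15.69 + (15−14.31)²/14.31 + (19−18.31)²/18.31 + (16−16.69)²/16.69 = 0.1189
df = 1
p-value (upper-tail) = 0.73019
At α=0.1: p ≥ α → fail to reject H₀

reject H₀: no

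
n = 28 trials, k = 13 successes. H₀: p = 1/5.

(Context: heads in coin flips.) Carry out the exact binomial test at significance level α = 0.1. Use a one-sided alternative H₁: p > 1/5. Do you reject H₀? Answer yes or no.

Exact binomial: n=28, k=13, p₀=1/5=0.2000
P(X≥13) from Σ C(n,i)·p₀^i·(1−p₀)^(n−i)
p-value (one-sided, H₁ greater) = 0.00145
At α=0.1: p < α → reject H₀

reject H₀: yes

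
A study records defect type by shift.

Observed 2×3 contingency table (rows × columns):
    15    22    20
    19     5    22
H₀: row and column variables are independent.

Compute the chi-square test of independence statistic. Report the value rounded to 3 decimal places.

Row totals [57, 46], col totals [34, 27, 42], n=103
χ² = (15−18.82)²/18.82 + (22−14.94)²/14.94 + (20−23.24)²/23.24 + (19−15.18)²/15.18 + (5−12.06)²/12.06 + (22−18.76)²/18.76 = 10.2112
df = 2

test statistic = 10.211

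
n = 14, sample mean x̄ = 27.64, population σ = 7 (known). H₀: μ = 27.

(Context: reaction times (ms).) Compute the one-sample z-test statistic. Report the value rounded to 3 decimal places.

SE = σ/√n = 7/√14 = 1.8708
z = (x̄−μ₀)/SE = (27.64−27)/1.8708 = 0.3421

test statistic = 0.342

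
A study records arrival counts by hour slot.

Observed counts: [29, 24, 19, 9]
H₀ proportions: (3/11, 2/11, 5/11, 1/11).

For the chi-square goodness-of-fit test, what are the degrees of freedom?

degrees of freedom = 3

df = k − 1 = 4 − 1 = 3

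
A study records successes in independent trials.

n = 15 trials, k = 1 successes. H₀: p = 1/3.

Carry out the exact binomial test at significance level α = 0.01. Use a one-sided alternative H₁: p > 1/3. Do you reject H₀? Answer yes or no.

reject H₀: no

Exact binomial: n=15, k=1, p₀=1/3=0.3333
P(X≥1) from Σ C(n,i)·p₀^i·(1−p₀)^(n−i)
p-value (one-sided, H₁ greater) = 0.99772
At α=0.01: p ≥ α → fail to reject H₀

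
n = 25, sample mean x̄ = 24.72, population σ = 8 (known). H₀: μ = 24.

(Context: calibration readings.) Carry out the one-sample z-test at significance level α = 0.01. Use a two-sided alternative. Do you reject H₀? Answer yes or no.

reject H₀: no

SE = σ/√n = 8/√25 = 1.6000
z = (x̄−μ₀)/SE = (24.72−24)/1.6000 = 0.4500
p-value (two-sided) = 0.65271
At α=0.01: p ≥ α → fail to reject H₀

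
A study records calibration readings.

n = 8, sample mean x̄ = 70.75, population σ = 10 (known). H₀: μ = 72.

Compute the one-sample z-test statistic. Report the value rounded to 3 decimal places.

SE = σ/√n = 10/√8 = 3.5355
z = (x̄−μ₀)/SE = (70.75−72)/3.5355 = -0.3536

test statistic = -0.354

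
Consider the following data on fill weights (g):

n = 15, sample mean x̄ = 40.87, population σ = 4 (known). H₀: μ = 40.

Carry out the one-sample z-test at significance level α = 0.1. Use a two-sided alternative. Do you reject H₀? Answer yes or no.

reject H₀: no

SE = σ/√n = 4/√15 = 1.0328
z = (x̄−μ₀)/SE = (40.87−40)/1.0328 = 0.8424
p-value (two-sided) = 0.39958
At α=0.1: p ≥ α → fail to reject H₀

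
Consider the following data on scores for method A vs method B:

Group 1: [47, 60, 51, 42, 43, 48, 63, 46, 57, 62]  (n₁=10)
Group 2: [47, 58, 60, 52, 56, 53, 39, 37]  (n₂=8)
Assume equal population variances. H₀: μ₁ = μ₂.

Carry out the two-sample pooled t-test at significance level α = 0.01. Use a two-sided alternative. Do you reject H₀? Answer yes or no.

reject H₀: no

x̄₁=51.900, s₁=7.951, n₁=10
x̄₂=50.250, s₂=8.548, n₂=8
s_p² = [9·7.951² + 7·8.548²]/16 = 67.5250
SE = √(s_p²·(1/10+1/8)) = 3.8978
t = (51.900−50.250)/3.8978 = 0.4233
df = 16
p-value (two-sided) = 0.67770
At α=0.01: p ≥ α → fail to reject H₀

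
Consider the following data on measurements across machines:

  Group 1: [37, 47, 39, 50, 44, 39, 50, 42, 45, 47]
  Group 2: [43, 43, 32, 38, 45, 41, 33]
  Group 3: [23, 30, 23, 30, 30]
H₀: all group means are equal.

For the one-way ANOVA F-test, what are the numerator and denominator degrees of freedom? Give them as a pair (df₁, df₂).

degrees of freedom = [2, 19]

k = 3 groups, N = 22 total
df = (k−1, N−k) = (3−1, 22−3) = (2, 19)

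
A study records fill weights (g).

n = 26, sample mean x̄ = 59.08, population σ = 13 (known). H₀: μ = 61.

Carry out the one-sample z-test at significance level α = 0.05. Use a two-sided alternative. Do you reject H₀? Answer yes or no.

SE = σ/√n = 13/√26 = 2.5495
z = (x̄−μ₀)/SE = (59.08−61)/2.5495 = -0.7531
p-value (two-sided) = 0.45140
At α=0.05: p ≥ α → fail to reject H₀

reject H₀: no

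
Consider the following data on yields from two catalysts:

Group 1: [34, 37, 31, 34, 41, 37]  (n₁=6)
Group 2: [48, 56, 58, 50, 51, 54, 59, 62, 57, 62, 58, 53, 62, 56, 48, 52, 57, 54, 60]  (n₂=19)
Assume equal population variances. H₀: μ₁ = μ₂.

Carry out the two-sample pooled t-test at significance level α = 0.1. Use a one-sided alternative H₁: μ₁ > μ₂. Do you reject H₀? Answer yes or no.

reject H₀: no

x̄₁=35.667, s₁=3.445, n₁=6
x̄₂=55.632, s₂=4.487, n₂=19
s_p² = [5·3.445² + 18·4.487²]/23 = 18.3371
SE = √(s_p²·(1/6+1/19)) = 2.0053
t = (35.667−55.632)/2.0053 = -9.9560
df = 23
p-value (one-sided, H₁ greater) = 1.00000
At α=0.1: p ≥ α → fail to reject H₀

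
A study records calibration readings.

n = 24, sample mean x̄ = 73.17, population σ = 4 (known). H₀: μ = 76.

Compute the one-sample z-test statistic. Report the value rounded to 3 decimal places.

test statistic = -3.466

SE = σ/√n = 4/√24 = 0.8165
z = (x̄−μ₀)/SE = (73.17−76)/0.8165 = -3.4660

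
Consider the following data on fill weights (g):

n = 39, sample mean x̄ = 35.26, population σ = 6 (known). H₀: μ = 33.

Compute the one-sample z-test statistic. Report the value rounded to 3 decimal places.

SE = σ/√n = 6/√39 = 0.9608
z = (x̄−μ₀)/SE = (35.26−33)/0.9608 = 2.3523

test statistic = 2.352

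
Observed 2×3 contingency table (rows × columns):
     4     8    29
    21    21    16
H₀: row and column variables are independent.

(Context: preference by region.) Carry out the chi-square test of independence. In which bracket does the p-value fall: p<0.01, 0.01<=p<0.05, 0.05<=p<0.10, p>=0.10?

Row totals [41, 58], col totals [25, 29, 45], n=99
χ² = (4−10.35)²/10.35 + (8−12.01)²/12.01 + (29−18.64)²/18.64 + (21−14.65)²/14.65 + (21−16.99)²/16.99 + (16−26.36)²/26.36 = 18.7776
df = 2
p-value (upper-tail) = 0.00008
→ bracket: p<0.01

p-value bracket: p<0.01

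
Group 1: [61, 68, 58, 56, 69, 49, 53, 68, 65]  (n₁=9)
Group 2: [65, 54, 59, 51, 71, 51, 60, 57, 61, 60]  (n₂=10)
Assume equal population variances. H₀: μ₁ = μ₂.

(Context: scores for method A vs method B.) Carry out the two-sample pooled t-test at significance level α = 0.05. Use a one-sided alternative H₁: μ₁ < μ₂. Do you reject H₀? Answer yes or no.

x̄₁=60.778, s₁=7.242, n₁=9
x̄₂=58.900, s₂=6.173, n₂=10
s_p² = [8·7.242² + 9·6.173²]/17 = 44.8503
SE = √(s_p²·(1/9+1/10)) = 3.0771
t = (60.778−58.900)/3.0771 = 0.6102
df = 17
p-value (one-sided, H₁ less) = 0.72512
At α=0.05: p ≥ α → fail to reject H₀

reject H₀: no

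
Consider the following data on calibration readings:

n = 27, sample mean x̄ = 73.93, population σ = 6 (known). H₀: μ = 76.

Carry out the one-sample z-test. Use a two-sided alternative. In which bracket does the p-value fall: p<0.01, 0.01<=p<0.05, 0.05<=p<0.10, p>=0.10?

p-value bracket: 0.05<=p<0.10

SE = σ/√n = 6/√27 = 1.1547
z = (x̄−μ₀)/SE = (73.93−76)/1.1547 = -1.7927
p-value (two-sided) = 0.07303
→ bracket: 0.05<=p<0.10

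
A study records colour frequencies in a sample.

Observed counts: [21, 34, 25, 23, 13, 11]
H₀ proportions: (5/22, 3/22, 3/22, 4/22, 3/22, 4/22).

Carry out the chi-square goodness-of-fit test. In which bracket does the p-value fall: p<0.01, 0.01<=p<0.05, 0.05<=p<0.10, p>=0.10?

p-value bracket: p<0.01

n = 127; E_i = n·p_i = [28.86, 17.32, 17.32, 23.09, 17.32, 23.09]
χ² = (21−28.86)²/28.86 + (34−17.32)²/17.32 + (25−17.32)²/17.32 + (23−23.09)²/23.09 + (13−17.32)²/17.32 + (11−23.09)²/23.09 = 29.0268
df = 5
p-value (upper-tail) = 0.00002
→ bracket: p<0.01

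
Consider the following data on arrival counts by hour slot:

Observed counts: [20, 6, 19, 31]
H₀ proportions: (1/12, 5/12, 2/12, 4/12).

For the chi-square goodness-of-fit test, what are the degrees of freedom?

degrees of freedom = 3

df = k − 1 = 4 − 1 = 3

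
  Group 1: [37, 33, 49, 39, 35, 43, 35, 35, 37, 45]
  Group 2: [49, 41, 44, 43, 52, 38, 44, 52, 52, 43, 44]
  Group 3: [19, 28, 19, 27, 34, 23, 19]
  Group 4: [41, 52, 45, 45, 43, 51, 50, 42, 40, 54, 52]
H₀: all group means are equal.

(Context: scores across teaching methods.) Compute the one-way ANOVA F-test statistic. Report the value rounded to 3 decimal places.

Group means [38.80, 45.64, 24.14, 46.82], grand mean 40.359
SSB = Σnᵢ(x̄ᵢ−x̄)² = 2630.335; SSW = ΣΣ(x−x̄ᵢ)² = 936.639
MSB = 2630.335/3 = 876.7785; MSW = 936.639/35 = 26.7611
F = MSB/MSW = 32.7632
df = (3, 35)

test statistic = 32.763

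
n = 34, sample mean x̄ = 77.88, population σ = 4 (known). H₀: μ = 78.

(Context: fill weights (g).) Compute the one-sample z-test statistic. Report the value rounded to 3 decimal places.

test statistic = -0.175

SE = σ/√n = 4/√34 = 0.6860
z = (x̄−μ₀)/SE = (77.88−78)/0.6860 = -0.1749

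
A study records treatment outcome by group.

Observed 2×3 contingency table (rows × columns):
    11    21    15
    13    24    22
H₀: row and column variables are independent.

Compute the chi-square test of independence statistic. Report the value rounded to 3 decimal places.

test statistic = 0.337

Row totals [47, 59], col totals [24, 45, 37], n=106
χ² = (11−10.64)²/10.64 + (21−19.95)²/19.95 + (15−16.41)²/16.41 + (13−13.36)²/13.36 + (24−25.05)²/25.05 + (22−20.59)²/20.59 = 0.3368
df = 2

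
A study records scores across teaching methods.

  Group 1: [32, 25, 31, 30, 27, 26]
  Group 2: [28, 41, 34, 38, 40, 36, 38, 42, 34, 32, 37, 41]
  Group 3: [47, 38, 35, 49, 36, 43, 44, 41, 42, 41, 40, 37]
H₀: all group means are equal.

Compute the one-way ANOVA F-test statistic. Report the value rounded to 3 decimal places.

test statistic = 19.675

Group means [28.50, 36.75, 41.08], grand mean 36.833
SSB = Σnᵢ(x̄ᵢ−x̄)² = 633.500; SSW = ΣΣ(x−x̄ᵢ)² = 434.667
MSB = 633.500/2 = 316.7500; MSW = 434.667/27 = 16.0988
F = MSB/MSW = 19.6754
df = (2, 27)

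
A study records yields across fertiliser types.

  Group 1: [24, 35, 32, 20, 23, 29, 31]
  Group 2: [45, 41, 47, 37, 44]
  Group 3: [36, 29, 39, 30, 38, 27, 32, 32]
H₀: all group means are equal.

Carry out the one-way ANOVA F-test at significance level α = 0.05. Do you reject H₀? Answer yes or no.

reject H₀: yes

Group means [27.71, 42.80, 32.88], grand mean 33.550
SSB = Σnᵢ(x̄ᵢ−x̄)² = 669.846; SSW = ΣΣ(x−x̄ᵢ)² = 373.104
MSB = 669.846/2 = 334.9232; MSW = 373.104/17 = 21.9473
F = MSB/MSW = 15.2604
df = (2, 17)
p-value (upper-tail) = 0.00016
At α=0.05: p < α → reject H₀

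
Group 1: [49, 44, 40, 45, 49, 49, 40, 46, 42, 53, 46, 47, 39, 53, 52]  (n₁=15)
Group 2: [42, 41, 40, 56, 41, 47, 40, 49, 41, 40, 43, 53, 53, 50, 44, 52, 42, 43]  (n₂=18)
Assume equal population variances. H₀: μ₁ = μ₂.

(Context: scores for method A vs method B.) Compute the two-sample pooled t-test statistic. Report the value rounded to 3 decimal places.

x̄₁=46.267, s₁=4.652, n₁=15
x̄₂=45.389, s₂=5.370, n₂=18
s_p² = [14·4.652² + 17·5.370²]/31 = 25.5875
SE = √(s_p²·(1/15+1/18)) = 1.7684
t = (46.267−45.389)/1.7684 = 0.4964
df = 31

test statistic = 0.496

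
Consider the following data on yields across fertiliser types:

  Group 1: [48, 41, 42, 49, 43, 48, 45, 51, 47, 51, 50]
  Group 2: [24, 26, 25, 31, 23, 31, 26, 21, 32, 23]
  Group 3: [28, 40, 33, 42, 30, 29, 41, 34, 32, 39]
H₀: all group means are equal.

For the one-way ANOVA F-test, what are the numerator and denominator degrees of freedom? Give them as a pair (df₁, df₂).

degrees of freedom = [2, 28]

k = 3 groups, N = 31 total
df = (k−1, N−k) = (3−1, 31−3) = (2, 28)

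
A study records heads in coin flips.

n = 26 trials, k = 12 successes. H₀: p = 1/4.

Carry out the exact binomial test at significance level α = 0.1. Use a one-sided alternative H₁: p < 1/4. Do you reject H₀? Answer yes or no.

reject H₀: no

Exact binomial: n=26, k=12, p₀=1/4=0.2500
P(X≤12) from Σ C(n,i)·p₀^i·(1−p₀)^(n−i)
p-value (one-sided, H₁ less) = 0.99479
At α=0.1: p ≥ α → fail to reject H₀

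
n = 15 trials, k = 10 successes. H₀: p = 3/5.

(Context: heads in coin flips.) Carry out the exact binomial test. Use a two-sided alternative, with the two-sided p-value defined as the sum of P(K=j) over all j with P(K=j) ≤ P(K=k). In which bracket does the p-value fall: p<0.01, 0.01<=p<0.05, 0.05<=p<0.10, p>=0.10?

Exact binomial: n=15, k=10, p₀=3/5=0.6000
P(X=j) = C(n,j)·p₀^j·(1−p₀)^(n−j); p = Σ P(X=j) over j with P(X=j) ≤ P(X=10)
p-value (two-sided) = 0.79340
→ bracket: p>=0.10

p-value bracket: p>=0.10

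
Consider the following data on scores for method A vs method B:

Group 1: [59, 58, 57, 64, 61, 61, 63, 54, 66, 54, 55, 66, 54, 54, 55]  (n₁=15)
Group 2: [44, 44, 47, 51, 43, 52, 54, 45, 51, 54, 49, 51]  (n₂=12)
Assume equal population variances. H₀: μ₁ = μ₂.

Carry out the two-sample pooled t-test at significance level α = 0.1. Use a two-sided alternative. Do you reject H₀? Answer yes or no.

x̄₁=58.733, s₁=4.496, n₁=15
x̄₂=48.750, s₂=4.003, n₂=12
s_p² = [14·4.496² + 11·4.003²]/25 = 18.3673
SE = √(s_p²·(1/15+1/12)) = 1.6598
t = (58.733−48.750)/1.6598 = 6.0146
df = 25
p-value (two-sided) = 0.00000
At α=0.1: p < α → reject H₀

reject H₀: yes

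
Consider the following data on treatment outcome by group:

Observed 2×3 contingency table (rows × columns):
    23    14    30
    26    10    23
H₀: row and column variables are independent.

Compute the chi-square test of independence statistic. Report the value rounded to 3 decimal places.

Row totals [67, 59], col totals [49, 24, 53], n=126
χ² = (23−26.06)²/26.06 + (14−12.76)²/12.76 + (30−28.18)²/28.18 + (26−22.94)²/22.94 + (10−11.24)²/11.24 + (23−24.82)²/24.82 = 1.2721
df = 2

test statistic = 1.272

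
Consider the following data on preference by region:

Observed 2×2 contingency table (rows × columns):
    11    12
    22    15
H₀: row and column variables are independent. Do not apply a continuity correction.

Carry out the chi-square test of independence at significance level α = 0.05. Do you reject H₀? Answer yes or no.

Row totals [23, 37], col totals [33, 27], n=60
χ² = (11−12.65)²/12.65 + (12−10.35)²/10.35 + (22−20.35)²/20.35 + (15−16.65)²/16.65 = 0.7756
df = 1
p-value (upper-tail) = 0.37850
At α=0.05: p ≥ α → fail to reject H₀

reject H₀: no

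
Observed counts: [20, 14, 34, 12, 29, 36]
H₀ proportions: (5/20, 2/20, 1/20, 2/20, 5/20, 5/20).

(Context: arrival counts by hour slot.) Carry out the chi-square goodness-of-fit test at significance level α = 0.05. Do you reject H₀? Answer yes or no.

reject H₀: yes

n = 145; E_i = n·p_i = [36.25, 14.50, 7.25, 14.50, 36.25, 36.25]
χ² = (20−36.25)²/36.25 + (14−14.50)²/14.50 + (34−7.25)²/7.25 + (12−14.50)²/14.50 + (29−36.25)²/36.25 + (36−36.25)²/36.25 = 107.8828
df = 5
p-value (upper-tail) = 0.00000
At α=0.05: p < α → reject H₀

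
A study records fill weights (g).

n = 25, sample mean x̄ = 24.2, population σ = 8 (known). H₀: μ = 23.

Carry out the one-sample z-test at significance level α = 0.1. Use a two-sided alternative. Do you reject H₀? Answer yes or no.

SE = σ/√n = 8/√25 = 1.6000
z = (x̄−μ₀)/SE = (24.2−23)/1.6000 = 0.7500
p-value (two-sided) = 0.45325
At α=0.1: p ≥ α → fail to reject H₀

reject H₀: no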